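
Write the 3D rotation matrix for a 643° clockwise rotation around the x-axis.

Rotation matrix for clockwise 643° around x-axis:
A clockwise rotation by 643° is a counterclockwise rotation by -643°.
cos(-643°) = 0.2250, sin(-643°) = 0.9744
Result: [[1, 0, 0], [0, 0.2250, -0.9744], [0, 0.9744, 0.2250]]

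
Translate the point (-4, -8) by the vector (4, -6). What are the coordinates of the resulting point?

Translation by (4, -6) (homogeneous matrix [[1, 0, 4], [0, 1, -6], [0, 0, 1]]):
x' = -4 + 4 = 0
y' = -8 + -6 = -14
Result: (0, -14)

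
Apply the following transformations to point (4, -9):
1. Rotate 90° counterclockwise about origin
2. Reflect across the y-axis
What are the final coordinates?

Step 1: Rotate 90° → (9, 4)
Step 2: Reflect across y-axis → (-9, 4)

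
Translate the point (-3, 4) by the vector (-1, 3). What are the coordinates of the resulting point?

Translation by (-1, 3) (homogeneous matrix [[1, 0, -1], [0, 1, 3], [0, 0, 1]]):
x' = -3 + -1 = -4
y' = 4 + 3 = 7
Result: (-4, 7)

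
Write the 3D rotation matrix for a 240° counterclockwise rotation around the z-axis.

Rotation matrix for counterclockwise 240° around z-axis:
cos(240°) = -1/2, sin(240°) = -√3/2
Result: [[-1/2, √3/2, 0], [-√3/2, -1/2, 0], [0, 0, 1]]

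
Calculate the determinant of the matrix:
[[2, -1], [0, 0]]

For a 2×2 matrix [[a, b], [c, d]], det = ad - bc
det = (2)(0) - (-1)(0) = 0 - 0 = 0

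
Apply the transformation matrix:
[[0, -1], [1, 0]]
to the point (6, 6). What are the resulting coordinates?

Matrix multiplication:
[[0, -1], [1, 0]] × [6, 6]ᵀ
= [(0)(6) + (-1)(6), (1)(6) + (0)(6)]ᵀ
= [-6, 6]ᵀ
Result: (-6, 6)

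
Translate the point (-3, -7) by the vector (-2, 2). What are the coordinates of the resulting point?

Translation by (-2, 2) (homogeneous matrix [[1, 0, -2], [0, 1, 2], [0, 0, 1]]):
x' = -3 + -2 = -5
y' = -7 + 2 = -5
Result: (-5, -5)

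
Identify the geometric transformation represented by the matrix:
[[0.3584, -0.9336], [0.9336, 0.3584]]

This matrix represents: rotation by 69° counterclockwise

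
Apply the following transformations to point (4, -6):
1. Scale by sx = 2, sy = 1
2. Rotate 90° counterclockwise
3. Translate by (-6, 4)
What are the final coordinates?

Step 1: Scale → (8, -6)
Step 2: Rotate 90° → (6, 8)
Step 3: Translate → (0, 12)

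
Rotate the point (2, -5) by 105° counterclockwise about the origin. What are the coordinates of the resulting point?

Rotation matrix for 105°: [[cos 105°, -sin 105°], [sin 105°, cos 105°]] ≈ [[-0.258819, -0.965926], [0.965926, -0.258819]]
[[-0.258819, -0.965926], [0.965926, -0.258819]] × [2, -5]ᵀ ≈ [4.3120, 3.2259]ᵀ
Result: (4.3120, 3.2259)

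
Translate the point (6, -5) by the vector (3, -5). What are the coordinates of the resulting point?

Translation by (3, -5) (homogeneous matrix [[1, 0, 3], [0, 1, -5], [0, 0, 1]]):
x' = 6 + 3 = 9
y' = -5 + -5 = -10
Result: (9, -10)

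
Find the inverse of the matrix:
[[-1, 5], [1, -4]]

For [[a,b],[c,d]], inverse = (1/det)·[[d,-b],[-c,a]]
det = (-1)(-4) - (5)(1) = 4 - 5 = -1
Inverse = (1/-1)·[[-4, -5], [-1, -1]]
= [[4, 5], [1, 1]]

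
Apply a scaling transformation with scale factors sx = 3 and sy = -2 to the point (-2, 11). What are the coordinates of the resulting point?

Scaling matrix:
[[3, 0], [0, -2]]
Result: (-2 × 3, 11 × -2) = (-6, -22)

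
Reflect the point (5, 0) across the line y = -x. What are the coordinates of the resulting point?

Reflection across line y = -x: (5, 0) → (0, -5)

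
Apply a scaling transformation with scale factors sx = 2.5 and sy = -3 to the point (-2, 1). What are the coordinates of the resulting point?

Scaling matrix:
[[2.50, 0], [0, -3]]
Result: (-2 × 2.5, 1 × -3) = (-5, -3)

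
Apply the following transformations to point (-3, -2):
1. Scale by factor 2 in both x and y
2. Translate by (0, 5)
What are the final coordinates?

Step 1: Scale (-3, -2) by 2 → (-6, -4)
Step 2: Translate by (0, 5) → (-6, 1)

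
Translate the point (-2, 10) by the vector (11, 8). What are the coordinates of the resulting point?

Translation by (11, 8) (homogeneous matrix [[1, 0, 11], [0, 1, 8], [0, 0, 1]]):
x' = -2 + 11 = 9
y' = 10 + 8 = 18
Result: (9, 18)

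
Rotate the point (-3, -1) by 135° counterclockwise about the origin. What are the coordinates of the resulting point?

Rotation matrix for 135°: [[cos 135°, -sin 135°], [sin 135°, cos 135°]] ≈ [[-0.707107, -0.707107], [0.707107, -0.707107]]
[[-0.707107, -0.707107], [0.707107, -0.707107]] × [-3, -1]ᵀ ≈ [2.8284, -1.4142]ᵀ
Result: (2.8284, -1.4142)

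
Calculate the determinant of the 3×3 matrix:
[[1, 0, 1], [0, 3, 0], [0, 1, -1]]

Expansion along first row:
det = 1·det([[3,0],[1,-1]]) - 0·det([[0,0],[0,-1]]) + 1·det([[0,3],[0,1]])
    = 1·(3·-1 - 0·1) - 0·(0·-1 - 0·0) + 1·(0·1 - 3·0)
    = 1·-3 - 0·0 + 1·0
    = -3 + 0 + 0 = -3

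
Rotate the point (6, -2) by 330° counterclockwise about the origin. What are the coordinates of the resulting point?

Rotation matrix for 330°: [[cos 330°, -sin 330°], [sin 330°, cos 330°]] ≈ [[0.866025, 0.500000], [-0.500000, 0.866025]]
[[0.866025, 0.500000], [-0.500000, 0.866025]] × [6, -2]ᵀ ≈ [4.1962, -4.7321]ᵀ
Result: (4.1962, -4.7321)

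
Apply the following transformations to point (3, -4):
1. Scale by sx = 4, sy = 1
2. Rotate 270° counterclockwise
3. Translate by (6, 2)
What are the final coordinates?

Step 1: Scale → (12, -4)
Step 2: Rotate 270° → (-4, -12)
Step 3: Translate → (2, -10)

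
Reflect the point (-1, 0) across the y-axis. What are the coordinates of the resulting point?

Reflection across y-axis: (-1, 0) → (1, 0)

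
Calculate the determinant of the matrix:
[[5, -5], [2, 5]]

For a 2×2 matrix [[a, b], [c, d]], det = ad - bc
det = (5)(5) - (-5)(2) = 25 - -10 = 35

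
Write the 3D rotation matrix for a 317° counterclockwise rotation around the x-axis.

Rotation matrix for counterclockwise 317° around x-axis:
cos(317°) = 0.7314, sin(317°) = -0.6820
Result: [[1, 0, 0], [0, 0.7314, 0.6820], [0, -0.6820, 0.7314]]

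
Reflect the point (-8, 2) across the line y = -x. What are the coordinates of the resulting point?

Reflection across line y = -x: (-8, 2) → (-2, 8)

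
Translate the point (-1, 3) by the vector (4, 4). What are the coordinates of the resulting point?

Translation by (4, 4) (homogeneous matrix [[1, 0, 4], [0, 1, 4], [0, 0, 1]]):
x' = -1 + 4 = 3
y' = 3 + 4 = 7
Result: (3, 7)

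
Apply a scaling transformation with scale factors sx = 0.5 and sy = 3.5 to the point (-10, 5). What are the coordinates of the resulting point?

Scaling matrix:
[[0.50, 0], [0, 3.50]]
Result: (-10 × 0.5, 5 × 3.5) = (-5, 17.5)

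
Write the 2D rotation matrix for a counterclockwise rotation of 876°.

Rotation matrix formula: [[cos θ, -sin θ], [sin θ, cos θ]]
For θ = 876°:
cos(876°) = -0.9135
sin(876°) = 0.4067
Result: [[-0.9135, -0.4067], [0.4067, -0.9135]]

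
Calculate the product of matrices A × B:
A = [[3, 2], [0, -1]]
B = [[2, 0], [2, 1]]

Matrix multiplication:
C[0][0] = 3×2 + 2×2 = 10
C[0][1] = 3×0 + 2×1 = 2
C[1][0] = 0×2 + -1×2 = -2
C[1][1] = 0×0 + -1×1 = -1
Result: [[10, 2], [-2, -1]]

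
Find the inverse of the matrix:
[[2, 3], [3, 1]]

For [[a,b],[c,d]], inverse = (1/det)·[[d,-b],[-c,a]]
det = (2)(1) - (3)(3) = 2 - 9 = -7
Inverse = (1/-7)·[[1, -3], [-3, 2]]
= [[-1/7, 3/7], [3/7, -2/7]]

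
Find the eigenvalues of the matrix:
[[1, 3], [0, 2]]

Characteristic equation: det(A - λI) = 0
λ² - (trace)λ + (det) = 0
trace = 1 + 2 = 3, det = (1)(2) - (3)(0) = 2
λ² - (3)λ + (2) = 0
λ = (3 ± √((3)² - 4·(2))) / 2 = (3 ± √1) / 2
Solving: λ = 1, 2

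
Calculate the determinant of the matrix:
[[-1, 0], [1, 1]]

For a 2×2 matrix [[a, b], [c, d]], det = ad - bc
det = (-1)(1) - (0)(1) = -1 - 0 = -1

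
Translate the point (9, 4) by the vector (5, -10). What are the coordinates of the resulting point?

Translation by (5, -10) (homogeneous matrix [[1, 0, 5], [0, 1, -10], [0, 0, 1]]):
x' = 9 + 5 = 14
y' = 4 + -10 = -6
Result: (14, -6)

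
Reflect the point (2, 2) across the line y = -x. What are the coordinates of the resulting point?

Reflection across line y = -x: (2, 2) → (-2, -2)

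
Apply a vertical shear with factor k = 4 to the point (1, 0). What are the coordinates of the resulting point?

Shear matrix for vertical shear with factor k = 4:
[[1, 0], [4, 1]]
Result: (1, 0) → (1, 4)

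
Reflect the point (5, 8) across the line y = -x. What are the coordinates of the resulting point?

Reflection across line y = -x: (5, 8) → (-8, -5)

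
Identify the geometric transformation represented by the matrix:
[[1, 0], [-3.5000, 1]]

This matrix represents: vertical shear with factor -3.5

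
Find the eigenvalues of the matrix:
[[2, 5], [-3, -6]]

Characteristic equation: det(A - λI) = 0
λ² - (trace)λ + (det) = 0
trace = 2 + -6 = -4, det = (2)(-6) - (5)(-3) = 3
λ² - (-4)λ + (3) = 0
λ = (-4 ± √((-4)² - 4·(3))) / 2 = (-4 ± √4) / 2
Solving: λ = -3, -1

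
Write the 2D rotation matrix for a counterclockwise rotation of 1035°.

Rotation matrix formula: [[cos θ, -sin θ], [sin θ, cos θ]]
For θ = 1035°:
cos(1035°) = √2/2
sin(1035°) = -√2/2
Result: [[√2/2, √2/2], [-√2/2, √2/2]]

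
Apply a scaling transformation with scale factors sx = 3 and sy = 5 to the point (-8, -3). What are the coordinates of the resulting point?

Scaling matrix:
[[3, 0], [0, 5]]
Result: (-8 × 3, -3 × 5) = (-24, -15)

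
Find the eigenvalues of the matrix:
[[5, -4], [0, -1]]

Characteristic equation: det(A - λI) = 0
λ² - (trace)λ + (det) = 0
trace = 5 + -1 = 4, det = (5)(-1) - (-4)(0) = -5
λ² - (4)λ + (-5) = 0
λ = (4 ± √((4)² - 4·(-5))) / 2 = (4 ± √36) / 2
Solving: λ = -1, 5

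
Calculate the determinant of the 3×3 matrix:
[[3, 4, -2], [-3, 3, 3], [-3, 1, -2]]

Expansion along first row:
det = 3·det([[3,3],[1,-2]]) - 4·det([[-3,3],[-3,-2]]) + -2·det([[-3,3],[-3,1]])
    = 3·(3·-2 - 3·1) - 4·(-3·-2 - 3·-3) + -2·(-3·1 - 3·-3)
    = 3·-9 - 4·15 + -2·6
    = -27 + -60 + -12 = -99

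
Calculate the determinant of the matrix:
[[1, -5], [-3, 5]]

For a 2×2 matrix [[a, b], [c, d]], det = ad - bc
det = (1)(5) - (-5)(-3) = 5 - 15 = -10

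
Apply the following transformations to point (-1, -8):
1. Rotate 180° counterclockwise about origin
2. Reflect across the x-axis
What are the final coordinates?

Step 1: Rotate 180° → (1, 8)
Step 2: Reflect across x-axis → (1, -8)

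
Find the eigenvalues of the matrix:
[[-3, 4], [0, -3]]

Characteristic equation: det(A - λI) = 0
λ² - (trace)λ + (det) = 0
trace = -3 + -3 = -6, det = (-3)(-3) - (4)(0) = 9
λ² - (-6)λ + (9) = 0
λ = (-6 ± √((-6)² - 4·(9))) / 2 = (-6 ± √0) / 2
Solving: λ = -3, -3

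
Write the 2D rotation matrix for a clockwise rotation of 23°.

Rotation matrix formula: [[cos θ, -sin θ], [sin θ, cos θ]]
A clockwise rotation by 23° is equivalent to a counterclockwise rotation by -23°.
For θ = -23°:
cos(-23°) = 0.9205
sin(-23°) = -0.3907
Result: [[0.9205, 0.3907], [-0.3907, 0.9205]]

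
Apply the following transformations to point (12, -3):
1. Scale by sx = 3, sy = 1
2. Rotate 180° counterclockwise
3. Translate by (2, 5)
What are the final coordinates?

Step 1: Scale → (36, -3)
Step 2: Rotate 180° → (-36, 3)
Step 3: Translate → (-34, 8)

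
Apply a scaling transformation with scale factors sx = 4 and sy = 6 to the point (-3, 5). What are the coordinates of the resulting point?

Scaling matrix:
[[4, 0], [0, 6]]
Result: (-3 × 4, 5 × 6) = (-12, 30)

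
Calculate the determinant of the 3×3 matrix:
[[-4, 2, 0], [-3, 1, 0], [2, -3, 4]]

Expansion along first row:
det = -4·det([[1,0],[-3,4]]) - 2·det([[-3,0],[2,4]]) + 0·det([[-3,1],[2,-3]])
    = -4·(1·4 - 0·-3) - 2·(-3·4 - 0·2) + 0·(-3·-3 - 1·2)
    = -4·4 - 2·-12 + 0·7
    = -16 + 24 + 0 = 8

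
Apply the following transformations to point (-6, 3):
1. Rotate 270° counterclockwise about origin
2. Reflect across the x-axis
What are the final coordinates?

Step 1: Rotate 270° → (3, 6)
Step 2: Reflect across x-axis → (3, -6)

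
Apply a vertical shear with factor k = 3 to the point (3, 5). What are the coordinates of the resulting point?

Shear matrix for vertical shear with factor k = 3:
[[1, 0], [3, 1]]
Result: (3, 5) → (3, 14)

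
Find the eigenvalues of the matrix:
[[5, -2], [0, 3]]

Characteristic equation: det(A - λI) = 0
λ² - (trace)λ + (det) = 0
trace = 5 + 3 = 8, det = (5)(3) - (-2)(0) = 15
λ² - (8)λ + (15) = 0
λ = (8 ± √((8)² - 4·(15))) / 2 = (8 ± √4) / 2
Solving: λ = 3, 5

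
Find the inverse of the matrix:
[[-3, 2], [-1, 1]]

For [[a,b],[c,d]], inverse = (1/det)·[[d,-b],[-c,a]]
det = (-3)(1) - (2)(-1) = -3 - -2 = -1
Inverse = (1/-1)·[[1, -2], [1, -3]]
= [[-1, 2], [-1, 3]]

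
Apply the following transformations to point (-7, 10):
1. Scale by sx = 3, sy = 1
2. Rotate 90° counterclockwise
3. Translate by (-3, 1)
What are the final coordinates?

Step 1: Scale → (-21, 10)
Step 2: Rotate 90° → (-10, -21)
Step 3: Translate → (-13, -20)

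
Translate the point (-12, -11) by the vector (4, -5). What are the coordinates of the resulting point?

Translation by (4, -5) (homogeneous matrix [[1, 0, 4], [0, 1, -5], [0, 0, 1]]):
x' = -12 + 4 = -8
y' = -11 + -5 = -16
Result: (-8, -16)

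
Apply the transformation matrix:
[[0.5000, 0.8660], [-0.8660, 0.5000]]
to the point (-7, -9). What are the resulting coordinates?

Matrix multiplication:
[[0.5000, 0.8660], [-0.8660, 0.5000]] × [-7, -9]ᵀ
= [(0.5000)(-7) + (0.8660)(-9), (-0.8660)(-7) + (0.5000)(-9)]ᵀ
= [-11.2940, 1.5620]ᵀ
Result: (-11.2940, 1.5620)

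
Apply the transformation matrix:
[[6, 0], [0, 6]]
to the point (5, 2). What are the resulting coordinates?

Matrix multiplication:
[[6, 0], [0, 6]] × [5, 2]ᵀ
= [(6)(5) + (0)(2), (0)(5) + (6)(2)]ᵀ
= [30, 12]ᵀ
Result: (30, 12)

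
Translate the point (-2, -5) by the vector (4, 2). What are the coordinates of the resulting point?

Translation by (4, 2) (homogeneous matrix [[1, 0, 4], [0, 1, 2], [0, 0, 1]]):
x' = -2 + 4 = 2
y' = -5 + 2 = -3
Result: (2, -3)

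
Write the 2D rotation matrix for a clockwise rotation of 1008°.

Rotation matrix formula: [[cos θ, -sin θ], [sin θ, cos θ]]
A clockwise rotation by 1008° is equivalent to a counterclockwise rotation by -1008°.
For θ = -1008°:
cos(-1008°) = 0.3090
sin(-1008°) = 0.9511
Result: [[0.3090, -0.9511], [0.9511, 0.3090]]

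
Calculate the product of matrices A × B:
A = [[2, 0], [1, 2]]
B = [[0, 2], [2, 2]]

Matrix multiplication:
C[0][0] = 2×0 + 0×2 = 0
C[0][1] = 2×2 + 0×2 = 4
C[1][0] = 1×0 + 2×2 = 4
C[1][1] = 1×2 + 2×2 = 6
Result: [[0, 4], [4, 6]]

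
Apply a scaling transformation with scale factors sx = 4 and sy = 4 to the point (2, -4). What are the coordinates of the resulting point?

Scaling matrix:
[[4, 0], [0, 4]]
Result: (2 × 4, -4 × 4) = (8, -16)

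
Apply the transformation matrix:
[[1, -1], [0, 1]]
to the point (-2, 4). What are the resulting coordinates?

Matrix multiplication:
[[1, -1], [0, 1]] × [-2, 4]ᵀ
= [(1)(-2) + (-1)(4), (0)(-2) + (1)(4)]ᵀ
= [-6, 4]ᵀ
Result: (-6, 4)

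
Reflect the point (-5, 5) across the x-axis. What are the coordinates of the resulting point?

Reflection across x-axis: (-5, 5) → (-5, -5)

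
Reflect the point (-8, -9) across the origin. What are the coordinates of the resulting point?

Reflection across origin: (-8, -9) → (8, 9)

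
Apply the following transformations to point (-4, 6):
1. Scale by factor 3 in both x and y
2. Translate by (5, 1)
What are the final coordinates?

Step 1: Scale (-4, 6) by 3 → (-12, 18)
Step 2: Translate by (5, 1) → (-7, 19)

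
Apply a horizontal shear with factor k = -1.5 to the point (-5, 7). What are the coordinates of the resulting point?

Shear matrix for horizontal shear with factor k = -1.5:
[[1, -1.50], [0, 1]]
Result: (-5, 7) → (-15.5, 7)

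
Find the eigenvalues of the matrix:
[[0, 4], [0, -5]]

Characteristic equation: det(A - λI) = 0
λ² - (trace)λ + (det) = 0
trace = 0 + -5 = -5, det = (0)(-5) - (4)(0) = 0
λ² - (-5)λ + (0) = 0
λ = (-5 ± √((-5)² - 4·(0))) / 2 = (-5 ± √25) / 2
Solving: λ = -5, 0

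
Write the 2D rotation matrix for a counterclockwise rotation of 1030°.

Rotation matrix formula: [[cos θ, -sin θ], [sin θ, cos θ]]
For θ = 1030°:
cos(1030°) = 0.6428
sin(1030°) = -0.7660
Result: [[0.6428, 0.7660], [-0.7660, 0.6428]]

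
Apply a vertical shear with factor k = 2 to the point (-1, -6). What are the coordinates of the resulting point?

Shear matrix for vertical shear with factor k = 2:
[[1, 0], [2, 1]]
Result: (-1, -6) → (-1, -8)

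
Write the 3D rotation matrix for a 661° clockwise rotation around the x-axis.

Rotation matrix for clockwise 661° around x-axis:
A clockwise rotation by 661° is a counterclockwise rotation by -661°.
cos(-661°) = 0.5150, sin(-661°) = 0.8572
Result: [[1, 0, 0], [0, 0.5150, -0.8572], [0, 0.8572, 0.5150]]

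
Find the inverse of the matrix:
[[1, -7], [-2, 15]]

For [[a,b],[c,d]], inverse = (1/det)·[[d,-b],[-c,a]]
det = (1)(15) - (-7)(-2) = 15 - 14 = 1
Inverse = [[15, 7], [2, 1]]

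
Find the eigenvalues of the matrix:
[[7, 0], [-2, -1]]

Characteristic equation: det(A - λI) = 0
λ² - (trace)λ + (det) = 0
trace = 7 + -1 = 6, det = (7)(-1) - (0)(-2) = -7
λ² - (6)λ + (-7) = 0
λ = (6 ± √((6)² - 4·(-7))) / 2 = (6 ± √64) / 2
Solving: λ = -1, 7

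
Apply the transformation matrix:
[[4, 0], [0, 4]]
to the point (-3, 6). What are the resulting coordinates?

Matrix multiplication:
[[4, 0], [0, 4]] × [-3, 6]ᵀ
= [(4)(-3) + (0)(6), (0)(-3) + (4)(6)]ᵀ
= [-12, 24]ᵀ
Result: (-12, 24)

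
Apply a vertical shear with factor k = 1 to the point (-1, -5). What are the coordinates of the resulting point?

Shear matrix for vertical shear with factor k = 1:
[[1, 0], [1, 1]]
Result: (-1, -5) → (-1, -6)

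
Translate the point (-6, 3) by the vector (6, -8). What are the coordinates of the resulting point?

Translation by (6, -8) (homogeneous matrix [[1, 0, 6], [0, 1, -8], [0, 0, 1]]):
x' = -6 + 6 = 0
y' = 3 + -8 = -5
Result: (0, -5)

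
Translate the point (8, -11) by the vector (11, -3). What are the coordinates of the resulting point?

Translation by (11, -3) (homogeneous matrix [[1, 0, 11], [0, 1, -3], [0, 0, 1]]):
x' = 8 + 11 = 19
y' = -11 + -3 = -14
Result: (19, -14)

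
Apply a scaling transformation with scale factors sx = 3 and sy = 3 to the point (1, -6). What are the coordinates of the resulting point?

Scaling matrix:
[[3, 0], [0, 3]]
Result: (1 × 3, -6 × 3) = (3, -18)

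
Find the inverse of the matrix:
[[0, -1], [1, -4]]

For [[a,b],[c,d]], inverse = (1/det)·[[d,-b],[-c,a]]
det = (0)(-4) - (-1)(1) = 0 - -1 = 1
Inverse = [[-4, 1], [-1, 0]]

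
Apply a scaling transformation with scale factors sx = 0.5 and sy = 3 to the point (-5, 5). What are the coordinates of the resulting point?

Scaling matrix:
[[0.50, 0], [0, 3]]
Result: (-5 × 0.5, 5 × 3) = (-2.5, 15)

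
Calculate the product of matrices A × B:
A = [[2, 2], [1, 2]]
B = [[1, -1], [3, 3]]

Matrix multiplication:
C[0][0] = 2×1 + 2×3 = 8
C[0][1] = 2×-1 + 2×3 = 4
C[1][0] = 1×1 + 2×3 = 7
C[1][1] = 1×-1 + 2×3 = 5
Result: [[8, 4], [7, 5]]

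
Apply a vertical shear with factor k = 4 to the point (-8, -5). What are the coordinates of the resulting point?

Shear matrix for vertical shear with factor k = 4:
[[1, 0], [4, 1]]
Result: (-8, -5) → (-8, -37)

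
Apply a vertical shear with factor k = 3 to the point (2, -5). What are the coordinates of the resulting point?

Shear matrix for vertical shear with factor k = 3:
[[1, 0], [3, 1]]
Result: (2, -5) → (2, 1)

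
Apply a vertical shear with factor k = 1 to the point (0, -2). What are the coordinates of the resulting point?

Shear matrix for vertical shear with factor k = 1:
[[1, 0], [1, 1]]
Result: (0, -2) → (0, -2)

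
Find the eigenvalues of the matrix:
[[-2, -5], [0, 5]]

Characteristic equation: det(A - λI) = 0
λ² - (trace)λ + (det) = 0
trace = -2 + 5 = 3, det = (-2)(5) - (-5)(0) = -10
λ² - (3)λ + (-10) = 0
λ = (3 ± √((3)² - 4·(-10))) / 2 = (3 ± √49) / 2
Solving: λ = -2, 5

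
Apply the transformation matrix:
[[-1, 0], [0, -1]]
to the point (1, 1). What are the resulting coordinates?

Matrix multiplication:
[[-1, 0], [0, -1]] × [1, 1]ᵀ
= [(-1)(1) + (0)(1), (0)(1) + (-1)(1)]ᵀ
= [-1, -1]ᵀ
Result: (-1, -1)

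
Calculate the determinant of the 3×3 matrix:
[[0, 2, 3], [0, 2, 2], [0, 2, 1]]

Expansion along first row:
det = 0·det([[2,2],[2,1]]) - 2·det([[0,2],[0,1]]) + 3·det([[0,2],[0,2]])
    = 0·(2·1 - 2·2) - 2·(0·1 - 2·0) + 3·(0·2 - 2·0)
    = 0·-2 - 2·0 + 3·0
    = 0 + 0 + 0 = 0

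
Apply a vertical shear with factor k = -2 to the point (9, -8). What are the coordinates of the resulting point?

Shear matrix for vertical shear with factor k = -2:
[[1, 0], [-2, 1]]
Result: (9, -8) → (9, -26)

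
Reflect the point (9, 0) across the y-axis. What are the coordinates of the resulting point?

Reflection across y-axis: (9, 0) → (-9, 0)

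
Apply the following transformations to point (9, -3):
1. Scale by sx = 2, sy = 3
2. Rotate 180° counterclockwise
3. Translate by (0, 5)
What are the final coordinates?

Step 1: Scale → (18, -9)
Step 2: Rotate 180° → (-18, 9)
Step 3: Translate → (-18, 14)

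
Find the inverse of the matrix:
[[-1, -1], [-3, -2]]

For [[a,b],[c,d]], inverse = (1/det)·[[d,-b],[-c,a]]
det = (-1)(-2) - (-1)(-3) = 2 - 3 = -1
Inverse = (1/-1)·[[-2, 1], [3, -1]]
= [[2, -1], [-3, 1]]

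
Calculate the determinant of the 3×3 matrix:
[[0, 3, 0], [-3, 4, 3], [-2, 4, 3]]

Expansion along first row:
det = 0·det([[4,3],[4,3]]) - 3·det([[-3,3],[-2,3]]) + 0·det([[-3,4],[-2,4]])
    = 0·(4·3 - 3·4) - 3·(-3·3 - 3·-2) + 0·(-3·4 - 4·-2)
    = 0·0 - 3·-3 + 0·-4
    = 0 + 9 + 0 = 9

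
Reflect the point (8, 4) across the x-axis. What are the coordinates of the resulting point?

Reflection across x-axis: (8, 4) → (8, -4)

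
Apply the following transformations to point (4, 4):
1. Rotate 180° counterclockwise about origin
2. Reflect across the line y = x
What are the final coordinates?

Step 1: Rotate 180° → (-4, -4)
Step 2: Reflect across line y = x → (-4, -4)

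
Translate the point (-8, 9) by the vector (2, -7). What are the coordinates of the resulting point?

Translation by (2, -7) (homogeneous matrix [[1, 0, 2], [0, 1, -7], [0, 0, 1]]):
x' = -8 + 2 = -6
y' = 9 + -7 = 2
Result: (-6, 2)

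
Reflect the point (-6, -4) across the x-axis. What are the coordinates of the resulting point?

Reflection across x-axis: (-6, -4) → (-6, 4)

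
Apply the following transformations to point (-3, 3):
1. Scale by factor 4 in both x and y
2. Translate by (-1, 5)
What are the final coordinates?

Step 1: Scale (-3, 3) by 4 → (-12, 12)
Step 2: Translate by (-1, 5) → (-13, 17)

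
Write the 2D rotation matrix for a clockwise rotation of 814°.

Rotation matrix formula: [[cos θ, -sin θ], [sin θ, cos θ]]
A clockwise rotation by 814° is equivalent to a counterclockwise rotation by -814°.
For θ = -814°:
cos(-814°) = -0.0698
sin(-814°) = -0.9976
Result: [[-0.0698, 0.9976], [-0.9976, -0.0698]]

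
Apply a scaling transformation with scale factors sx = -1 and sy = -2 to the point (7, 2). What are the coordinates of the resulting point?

Scaling matrix:
[[-1, 0], [0, -2]]
Result: (7 × -1, 2 × -2) = (-7, -4)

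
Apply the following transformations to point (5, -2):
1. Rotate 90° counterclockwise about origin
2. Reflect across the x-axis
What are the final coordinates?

Step 1: Rotate 90° → (2, 5)
Step 2: Reflect across x-axis → (2, -5)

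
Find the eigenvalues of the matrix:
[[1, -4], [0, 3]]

Characteristic equation: det(A - λI) = 0
λ² - (trace)λ + (det) = 0
trace = 1 + 3 = 4, det = (1)(3) - (-4)(0) = 3
λ² - (4)λ + (3) = 0
λ = (4 ± √((4)² - 4·(3))) / 2 = (4 ± √4) / 2
Solving: λ = 1, 3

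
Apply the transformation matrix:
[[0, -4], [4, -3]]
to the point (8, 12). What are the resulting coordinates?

Matrix multiplication:
[[0, -4], [4, -3]] × [8, 12]ᵀ
= [(0)(8) + (-4)(12), (4)(8) + (-3)(12)]ᵀ
= [-48, -4]ᵀ
Result: (-48, -4)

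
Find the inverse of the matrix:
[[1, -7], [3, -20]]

For [[a,b],[c,d]], inverse = (1/det)·[[d,-b],[-c,a]]
det = (1)(-20) - (-7)(3) = -20 - -21 = 1
Inverse = [[-20, 7], [-3, 1]]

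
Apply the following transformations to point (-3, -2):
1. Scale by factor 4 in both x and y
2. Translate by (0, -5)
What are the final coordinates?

Step 1: Scale (-3, -2) by 4 → (-12, -8)
Step 2: Translate by (0, -5) → (-12, -13)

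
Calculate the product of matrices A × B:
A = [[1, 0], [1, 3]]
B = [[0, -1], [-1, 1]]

Matrix multiplication:
C[0][0] = 1×0 + 0×-1 = 0
C[0][1] = 1×-1 + 0×1 = -1
C[1][0] = 1×0 + 3×-1 = -3
C[1][1] = 1×-1 + 3×1 = 2
Result: [[0, -1], [-3, 2]]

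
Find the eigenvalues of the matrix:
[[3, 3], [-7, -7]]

Characteristic equation: det(A - λI) = 0
λ² - (trace)λ + (det) = 0
trace = 3 + -7 = -4, det = (3)(-7) - (3)(-7) = 0
λ² - (-4)λ + (0) = 0
λ = (-4 ± √((-4)² - 4·(0))) / 2 = (-4 ± √16) / 2
Solving: λ = -4, 0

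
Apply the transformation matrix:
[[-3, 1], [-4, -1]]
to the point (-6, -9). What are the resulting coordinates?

Matrix multiplication:
[[-3, 1], [-4, -1]] × [-6, -9]ᵀ
= [(-3)(-6) + (1)(-9), (-4)(-6) + (-1)(-9)]ᵀ
= [9, 33]ᵀ
Result: (9, 33)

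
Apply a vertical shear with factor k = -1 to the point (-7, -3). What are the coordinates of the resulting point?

Shear matrix for vertical shear with factor k = -1:
[[1, 0], [-1, 1]]
Result: (-7, -3) → (-7, 4)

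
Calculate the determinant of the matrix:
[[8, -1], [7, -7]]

For a 2×2 matrix [[a, b], [c, d]], det = ad - bc
det = (8)(-7) - (-1)(7) = -56 - -7 = -49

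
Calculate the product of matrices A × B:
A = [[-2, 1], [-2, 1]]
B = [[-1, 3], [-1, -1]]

Matrix multiplication:
C[0][0] = -2×-1 + 1×-1 = 1
C[0][1] = -2×3 + 1×-1 = -7
C[1][0] = -2×-1 + 1×-1 = 1
C[1][1] = -2×3 + 1×-1 = -7
Result: [[1, -7], [1, -7]]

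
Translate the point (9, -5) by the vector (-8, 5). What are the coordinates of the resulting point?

Translation by (-8, 5) (homogeneous matrix [[1, 0, -8], [0, 1, 5], [0, 0, 1]]):
x' = 9 + -8 = 1
y' = -5 + 5 = 0
Result: (1, 0)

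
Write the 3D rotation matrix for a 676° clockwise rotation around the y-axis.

Rotation matrix for clockwise 676° around y-axis:
A clockwise rotation by 676° is a counterclockwise rotation by -676°.
cos(-676°) = 0.7193, sin(-676°) = 0.6947
Result: [[0.7193, 0, 0.6947], [0, 1, 0], [-0.6947, 0, 0.7193]]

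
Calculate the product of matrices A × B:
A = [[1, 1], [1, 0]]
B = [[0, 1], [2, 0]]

Matrix multiplication:
C[0][0] = 1×0 + 1×2 = 2
C[0][1] = 1×1 + 1×0 = 1
C[1][0] = 1×0 + 0×2 = 0
C[1][1] = 1×1 + 0×0 = 1
Result: [[2, 1], [0, 1]]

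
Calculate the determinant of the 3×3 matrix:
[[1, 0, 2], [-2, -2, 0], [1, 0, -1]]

Expansion along first row:
det = 1·det([[-2,0],[0,-1]]) - 0·det([[-2,0],[1,-1]]) + 2·det([[-2,-2],[1,0]])
    = 1·(-2·-1 - 0·0) - 0·(-2·-1 - 0·1) + 2·(-2·0 - -2·1)
    = 1·2 - 0·2 + 2·2
    = 2 + 0 + 4 = 6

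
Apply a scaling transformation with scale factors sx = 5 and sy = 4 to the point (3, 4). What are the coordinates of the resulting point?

Scaling matrix:
[[5, 0], [0, 4]]
Result: (3 × 5, 4 × 4) = (15, 16)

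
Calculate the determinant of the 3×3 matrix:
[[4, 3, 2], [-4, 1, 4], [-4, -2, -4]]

Expansion along first row:
det = 4·det([[1,4],[-2,-4]]) - 3·det([[-4,4],[-4,-4]]) + 2·det([[-4,1],[-4,-2]])
    = 4·(1·-4 - 4·-2) - 3·(-4·-4 - 4·-4) + 2·(-4·-2 - 1·-4)
    = 4·4 - 3·32 + 2·12
    = 16 + -96 + 24 = -56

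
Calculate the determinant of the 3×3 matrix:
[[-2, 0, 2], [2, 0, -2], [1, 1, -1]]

Expansion along first row:
det = -2·det([[0,-2],[1,-1]]) - 0·det([[2,-2],[1,-1]]) + 2·det([[2,0],[1,1]])
    = -2·(0·-1 - -2·1) - 0·(2·-1 - -2·1) + 2·(2·1 - 0·1)
    = -2·2 - 0·0 + 2·2
    = -4 + 0 + 4 = 0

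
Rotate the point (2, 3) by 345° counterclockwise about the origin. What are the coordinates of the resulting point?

Rotation matrix for 345°: [[cos 345°, -sin 345°], [sin 345°, cos 345°]] ≈ [[0.965926, 0.258819], [-0.258819, 0.965926]]
[[0.965926, 0.258819], [-0.258819, 0.965926]] × [2, 3]ᵀ ≈ [2.7083, 2.3801]ᵀ
Result: (2.7083, 2.3801)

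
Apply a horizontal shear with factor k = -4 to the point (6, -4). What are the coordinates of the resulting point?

Shear matrix for horizontal shear with factor k = -4:
[[1, -4], [0, 1]]
Result: (6, -4) → (22, -4)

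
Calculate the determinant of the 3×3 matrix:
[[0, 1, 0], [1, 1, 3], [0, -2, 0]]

Expansion along first row:
det = 0·det([[1,3],[-2,0]]) - 1·det([[1,3],[0,0]]) + 0·det([[1,1],[0,-2]])
    = 0·(1·0 - 3·-2) - 1·(1·0 - 3·0) + 0·(1·-2 - 1·0)
    = 0·6 - 1·0 + 0·-2
    = 0 + 0 + 0 = 0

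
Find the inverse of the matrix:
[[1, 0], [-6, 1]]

For [[a,b],[c,d]], inverse = (1/det)·[[d,-b],[-c,a]]
det = (1)(1) - (0)(-6) = 1 - 0 = 1
Inverse = [[1, 0], [6, 1]]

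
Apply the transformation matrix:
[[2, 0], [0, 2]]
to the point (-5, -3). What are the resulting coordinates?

Matrix multiplication:
[[2, 0], [0, 2]] × [-5, -3]ᵀ
= [(2)(-5) + (0)(-3), (0)(-5) + (2)(-3)]ᵀ
= [-10, -6]ᵀ
Result: (-10, -6)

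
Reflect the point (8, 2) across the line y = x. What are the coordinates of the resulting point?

Reflection across line y = x: (8, 2) → (2, 8)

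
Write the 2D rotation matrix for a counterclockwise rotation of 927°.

Rotation matrix formula: [[cos θ, -sin θ], [sin θ, cos θ]]
For θ = 927°:
cos(927°) = -0.8910
sin(927°) = -0.4540
Result: [[-0.8910, 0.4540], [-0.4540, -0.8910]]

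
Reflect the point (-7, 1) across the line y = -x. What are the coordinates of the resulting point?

Reflection across line y = -x: (-7, 1) → (-1, 7)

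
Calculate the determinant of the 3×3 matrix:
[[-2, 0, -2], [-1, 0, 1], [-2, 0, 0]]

Expansion along first row:
det = -2·det([[0,1],[0,0]]) - 0·det([[-1,1],[-2,0]]) + -2·det([[-1,0],[-2,0]])
    = -2·(0·0 - 1·0) - 0·(-1·0 - 1·-2) + -2·(-1·0 - 0·-2)
    = -2·0 - 0·2 + -2·0
    = 0 + 0 + 0 = 0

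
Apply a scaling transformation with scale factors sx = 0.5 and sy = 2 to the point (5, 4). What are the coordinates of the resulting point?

Scaling matrix:
[[0.50, 0], [0, 2]]
Result: (5 × 0.5, 4 × 2) = (2.5, 8)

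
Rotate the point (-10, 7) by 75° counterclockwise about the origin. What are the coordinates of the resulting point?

Rotation matrix for 75°: [[cos 75°, -sin 75°], [sin 75°, cos 75°]] ≈ [[0.258819, -0.965926], [0.965926, 0.258819]]
[[0.258819, -0.965926], [0.965926, 0.258819]] × [-10, 7]ᵀ ≈ [-9.3497, -7.8475]ᵀ
Result: (-9.3497, -7.8475)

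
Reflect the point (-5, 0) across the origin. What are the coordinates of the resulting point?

Reflection across origin: (-5, 0) → (5, 0)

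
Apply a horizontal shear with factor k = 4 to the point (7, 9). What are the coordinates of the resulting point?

Shear matrix for horizontal shear with factor k = 4:
[[1, 4], [0, 1]]
Result: (7, 9) → (43, 9)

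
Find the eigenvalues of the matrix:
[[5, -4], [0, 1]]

Characteristic equation: det(A - λI) = 0
λ² - (trace)λ + (det) = 0
trace = 5 + 1 = 6, det = (5)(1) - (-4)(0) = 5
λ² - (6)λ + (5) = 0
λ = (6 ± √((6)² - 4·(5))) / 2 = (6 ± √16) / 2
Solving: λ = 1, 5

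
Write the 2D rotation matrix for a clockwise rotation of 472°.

Rotation matrix formula: [[cos θ, -sin θ], [sin θ, cos θ]]
A clockwise rotation by 472° is equivalent to a counterclockwise rotation by -472°.
For θ = -472°:
cos(-472°) = -0.3746
sin(-472°) = -0.9272
Result: [[-0.3746, 0.9272], [-0.9272, -0.3746]]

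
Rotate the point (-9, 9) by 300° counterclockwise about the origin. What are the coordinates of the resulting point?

Rotation matrix for 300°: [[cos 300°, -sin 300°], [sin 300°, cos 300°]] ≈ [[0.500000, 0.866025], [-0.866025, 0.500000]]
[[0.500000, 0.866025], [-0.866025, 0.500000]] × [-9, 9]ᵀ ≈ [3.2942, 12.2942]ᵀ
Result: (3.2942, 12.2942)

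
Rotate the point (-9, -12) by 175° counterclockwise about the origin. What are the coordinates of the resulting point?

Rotation matrix for 175°: [[cos 175°, -sin 175°], [sin 175°, cos 175°]] ≈ [[-0.996195, -0.087156], [0.087156, -0.996195]]
[[-0.996195, -0.087156], [0.087156, -0.996195]] × [-9, -12]ᵀ ≈ [10.0116, 11.1699]ᵀ
Result: (10.0116, 11.1699)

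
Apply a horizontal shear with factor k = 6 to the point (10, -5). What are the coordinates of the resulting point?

Shear matrix for horizontal shear with factor k = 6:
[[1, 6], [0, 1]]
Result: (10, -5) → (-20, -5)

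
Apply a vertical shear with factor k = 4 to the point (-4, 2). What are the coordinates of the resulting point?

Shear matrix for vertical shear with factor k = 4:
[[1, 0], [4, 1]]
Result: (-4, 2) → (-4, -14)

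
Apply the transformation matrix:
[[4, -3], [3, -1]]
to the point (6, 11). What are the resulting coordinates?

Matrix multiplication:
[[4, -3], [3, -1]] × [6, 11]ᵀ
= [(4)(6) + (-3)(11), (3)(6) + (-1)(11)]ᵀ
= [-9, 7]ᵀ
Result: (-9, 7)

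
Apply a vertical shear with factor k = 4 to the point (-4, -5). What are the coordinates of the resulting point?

Shear matrix for vertical shear with factor k = 4:
[[1, 0], [4, 1]]
Result: (-4, -5) → (-4, -21)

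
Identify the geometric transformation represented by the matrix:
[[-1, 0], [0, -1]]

This matrix represents: rotation by 180° (or reflection through origin)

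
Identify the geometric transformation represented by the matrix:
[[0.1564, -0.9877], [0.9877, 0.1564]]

This matrix represents: rotation by 81° counterclockwise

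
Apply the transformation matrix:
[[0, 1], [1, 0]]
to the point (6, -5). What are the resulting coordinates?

Matrix multiplication:
[[0, 1], [1, 0]] × [6, -5]ᵀ
= [(0)(6) + (1)(-5), (1)(6) + (0)(-5)]ᵀ
= [-5, 6]ᵀ
Result: (-5, 6)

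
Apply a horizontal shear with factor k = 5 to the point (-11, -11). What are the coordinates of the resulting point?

Shear matrix for horizontal shear with factor k = 5:
[[1, 5], [0, 1]]
Result: (-11, -11) → (-66, -11)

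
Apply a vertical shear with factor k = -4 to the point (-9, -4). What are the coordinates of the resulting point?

Shear matrix for vertical shear with factor k = -4:
[[1, 0], [-4, 1]]
Result: (-9, -4) → (-9, 32)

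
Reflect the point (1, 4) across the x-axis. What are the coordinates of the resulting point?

Reflection across x-axis: (1, 4) → (1, -4)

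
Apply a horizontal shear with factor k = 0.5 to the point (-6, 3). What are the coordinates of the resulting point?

Shear matrix for horizontal shear with factor k = 0.5:
[[1, 0.50], [0, 1]]
Result: (-6, 3) → (-4.5, 3)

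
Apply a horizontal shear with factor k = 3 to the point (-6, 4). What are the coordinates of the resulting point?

Shear matrix for horizontal shear with factor k = 3:
[[1, 3], [0, 1]]
Result: (-6, 4) → (6, 4)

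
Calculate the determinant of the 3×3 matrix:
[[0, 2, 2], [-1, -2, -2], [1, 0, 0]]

Expansion along first row:
det = 0·det([[-2,-2],[0,0]]) - 2·det([[-1,-2],[1,0]]) + 2·det([[-1,-2],[1,0]])
    = 0·(-2·0 - -2·0) - 2·(-1·0 - -2·1) + 2·(-1·0 - -2·1)
    = 0·0 - 2·2 + 2·2
    = 0 + -4 + 4 = 0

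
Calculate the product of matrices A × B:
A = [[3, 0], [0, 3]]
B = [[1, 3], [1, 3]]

Matrix multiplication:
C[0][0] = 3×1 + 0×1 = 3
C[0][1] = 3×3 + 0×3 = 9
C[1][0] = 0×1 + 3×1 = 3
C[1][1] = 0×3 + 3×3 = 9
Result: [[3, 9], [3, 9]]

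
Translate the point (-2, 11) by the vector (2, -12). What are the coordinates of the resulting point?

Translation by (2, -12) (homogeneous matrix [[1, 0, 2], [0, 1, -12], [0, 0, 1]]):
x' = -2 + 2 = 0
y' = 11 + -12 = -1
Result: (0, -1)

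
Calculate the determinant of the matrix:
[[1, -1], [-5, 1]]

For a 2×2 matrix [[a, b], [c, d]], det = ad - bc
det = (1)(1) - (-1)(-5) = 1 - 5 = -4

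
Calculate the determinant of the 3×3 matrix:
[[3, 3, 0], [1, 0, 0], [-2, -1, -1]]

Expansion along first row:
det = 3·det([[0,0],[-1,-1]]) - 3·det([[1,0],[-2,-1]]) + 0·det([[1,0],[-2,-1]])
    = 3·(0·-1 - 0·-1) - 3·(1·-1 - 0·-2) + 0·(1·-1 - 0·-2)
    = 3·0 - 3·-1 + 0·-1
    = 0 + 3 + 0 = 3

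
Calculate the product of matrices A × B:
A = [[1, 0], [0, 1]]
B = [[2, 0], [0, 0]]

Matrix multiplication:
C[0][0] = 1×2 + 0×0 = 2
C[0][1] = 1×0 + 0×0 = 0
C[1][0] = 0×2 + 1×0 = 0
C[1][1] = 0×0 + 1×0 = 0
Result: [[2, 0], [0, 0]]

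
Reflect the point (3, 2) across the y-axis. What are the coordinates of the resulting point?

Reflection across y-axis: (3, 2) → (-3, 2)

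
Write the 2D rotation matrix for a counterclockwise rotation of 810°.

Rotation matrix formula: [[cos θ, -sin θ], [sin θ, cos θ]]
For θ = 810°:
cos(810°) = 0
sin(810°) = 1
Result: [[0, -1], [1, 0]]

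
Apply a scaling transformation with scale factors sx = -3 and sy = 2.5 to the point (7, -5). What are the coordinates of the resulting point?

Scaling matrix:
[[-3, 0], [0, 2.50]]
Result: (7 × -3, -5 × 2.5) = (-21, -12.5)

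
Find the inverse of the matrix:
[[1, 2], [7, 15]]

For [[a,b],[c,d]], inverse = (1/det)·[[d,-b],[-c,a]]
det = (1)(15) - (2)(7) = 15 - 14 = 1
Inverse = [[15, -2], [-7, 1]]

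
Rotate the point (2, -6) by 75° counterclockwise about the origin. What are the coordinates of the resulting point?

Rotation matrix for 75°: [[cos 75°, -sin 75°], [sin 75°, cos 75°]] ≈ [[0.258819, -0.965926], [0.965926, 0.258819]]
[[0.258819, -0.965926], [0.965926, 0.258819]] × [2, -6]ᵀ ≈ [6.3132, 0.3789]ᵀ
Result: (6.3132, 0.3789)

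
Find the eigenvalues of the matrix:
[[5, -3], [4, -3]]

Characteristic equation: det(A - λI) = 0
λ² - (trace)λ + (det) = 0
trace = 5 + -3 = 2, det = (5)(-3) - (-3)(4) = -3
λ² - (2)λ + (-3) = 0
λ = (2 ± √((2)² - 4·(-3))) / 2 = (2 ± √16) / 2
Solving: λ = -1, 3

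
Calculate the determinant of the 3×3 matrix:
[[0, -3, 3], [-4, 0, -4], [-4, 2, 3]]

Expansion along first row:
det = 0·det([[0,-4],[2,3]]) - -3·det([[-4,-4],[-4,3]]) + 3·det([[-4,0],[-4,2]])
    = 0·(0·3 - -4·2) - -3·(-4·3 - -4·-4) + 3·(-4·2 - 0·-4)
    = 0·8 - -3·-28 + 3·-8
    = 0 + -84 + -24 = -108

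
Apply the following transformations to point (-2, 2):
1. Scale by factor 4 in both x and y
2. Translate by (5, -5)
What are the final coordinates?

Step 1: Scale (-2, 2) by 4 → (-8, 8)
Step 2: Translate by (5, -5) → (-3, 3)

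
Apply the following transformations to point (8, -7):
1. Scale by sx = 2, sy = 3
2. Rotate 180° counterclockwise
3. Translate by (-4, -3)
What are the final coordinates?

Step 1: Scale → (16, -21)
Step 2: Rotate 180° → (-16, 21)
Step 3: Translate → (-20, 18)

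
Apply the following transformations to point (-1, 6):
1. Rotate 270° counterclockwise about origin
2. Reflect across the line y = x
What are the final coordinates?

Step 1: Rotate 270° → (6, 1)
Step 2: Reflect across line y = x → (1, 6)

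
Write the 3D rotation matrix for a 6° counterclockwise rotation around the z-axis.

Rotation matrix for counterclockwise 6° around z-axis:
cos(6°) = 0.9945, sin(6°) = 0.1045
Result: [[0.9945, -0.1045, 0], [0.1045, 0.9945, 0], [0, 0, 1]]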